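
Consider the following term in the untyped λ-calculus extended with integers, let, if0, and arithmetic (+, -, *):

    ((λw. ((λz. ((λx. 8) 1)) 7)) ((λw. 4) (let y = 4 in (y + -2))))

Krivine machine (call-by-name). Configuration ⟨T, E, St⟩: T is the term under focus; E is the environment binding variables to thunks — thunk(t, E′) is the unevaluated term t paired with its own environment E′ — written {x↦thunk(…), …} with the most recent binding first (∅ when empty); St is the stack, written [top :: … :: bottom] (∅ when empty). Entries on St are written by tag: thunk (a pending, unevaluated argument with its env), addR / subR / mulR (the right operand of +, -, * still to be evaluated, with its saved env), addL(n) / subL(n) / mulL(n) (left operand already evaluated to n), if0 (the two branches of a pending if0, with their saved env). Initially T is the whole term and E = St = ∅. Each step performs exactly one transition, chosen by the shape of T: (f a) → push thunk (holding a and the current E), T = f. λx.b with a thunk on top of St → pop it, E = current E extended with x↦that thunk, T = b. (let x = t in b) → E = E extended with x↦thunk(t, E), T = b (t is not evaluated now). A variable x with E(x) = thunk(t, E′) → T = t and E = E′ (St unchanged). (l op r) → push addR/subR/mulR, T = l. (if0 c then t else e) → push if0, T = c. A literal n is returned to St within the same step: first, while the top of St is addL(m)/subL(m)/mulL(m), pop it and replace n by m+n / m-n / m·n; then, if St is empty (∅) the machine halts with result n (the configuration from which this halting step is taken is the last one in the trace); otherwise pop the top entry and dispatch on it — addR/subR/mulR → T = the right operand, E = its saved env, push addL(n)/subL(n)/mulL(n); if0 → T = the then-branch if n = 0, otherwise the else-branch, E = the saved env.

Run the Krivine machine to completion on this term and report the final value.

Answer: 8

Derivation:
step 0: <T=((λw. ((λz. ((λx. 8) 1)) 7)) ((λw. 4) (let y = 4 in (y + -2)))), E=∅, St=∅>
step 1: <T=(λw. ((λz. ((λx. 8) 1)) 7)), E=∅, St=[thunk]>
step 2: <T=((λz. ((λx. 8) 1)) 7), E={w↦thunk(((λw. 4) (let y = 4 in (y + -2))), ∅)}, St=∅>
step 3: <T=(λz. ((λx. 8) 1)), E={w↦thunk(((λw. 4) (let y = 4 in (y + -2))), ∅)}, St=[thunk]>
step 4: <T=((λx. 8) 1), E={z↦thunk(7, {w↦thunk(((λw. 4) (let y = 4 in (y + -2))), ∅)}), w↦thunk(((λw. 4) (let y = 4 in (y + -2))), ∅)}, St=∅>
step 5: <T=(λx. 8), E={z↦thunk(7, {w↦thunk(((λw. 4) (let y = 4 in (y + -2))), ∅)}), w↦thunk(((λw. 4) (let y = 4 in (y + -2))), ∅)}, St=[thunk]>
step 6: <T=8, E={x↦thunk(1, {z↦thunk(7, {w↦thunk(((λw. 4) (let y = 4 in (y + -2))), ∅)}), w↦thunk(((λw. 4) (let y = 4 in (y + -2))), ∅)}), z↦thunk(7, {w↦thunk(((λw. 4) (let y = 4 in (y + -2))), ∅)}), w↦thunk(((λw. 4) (let y = 4 in (y + -2))), ∅)}, St=∅>
→ final value 8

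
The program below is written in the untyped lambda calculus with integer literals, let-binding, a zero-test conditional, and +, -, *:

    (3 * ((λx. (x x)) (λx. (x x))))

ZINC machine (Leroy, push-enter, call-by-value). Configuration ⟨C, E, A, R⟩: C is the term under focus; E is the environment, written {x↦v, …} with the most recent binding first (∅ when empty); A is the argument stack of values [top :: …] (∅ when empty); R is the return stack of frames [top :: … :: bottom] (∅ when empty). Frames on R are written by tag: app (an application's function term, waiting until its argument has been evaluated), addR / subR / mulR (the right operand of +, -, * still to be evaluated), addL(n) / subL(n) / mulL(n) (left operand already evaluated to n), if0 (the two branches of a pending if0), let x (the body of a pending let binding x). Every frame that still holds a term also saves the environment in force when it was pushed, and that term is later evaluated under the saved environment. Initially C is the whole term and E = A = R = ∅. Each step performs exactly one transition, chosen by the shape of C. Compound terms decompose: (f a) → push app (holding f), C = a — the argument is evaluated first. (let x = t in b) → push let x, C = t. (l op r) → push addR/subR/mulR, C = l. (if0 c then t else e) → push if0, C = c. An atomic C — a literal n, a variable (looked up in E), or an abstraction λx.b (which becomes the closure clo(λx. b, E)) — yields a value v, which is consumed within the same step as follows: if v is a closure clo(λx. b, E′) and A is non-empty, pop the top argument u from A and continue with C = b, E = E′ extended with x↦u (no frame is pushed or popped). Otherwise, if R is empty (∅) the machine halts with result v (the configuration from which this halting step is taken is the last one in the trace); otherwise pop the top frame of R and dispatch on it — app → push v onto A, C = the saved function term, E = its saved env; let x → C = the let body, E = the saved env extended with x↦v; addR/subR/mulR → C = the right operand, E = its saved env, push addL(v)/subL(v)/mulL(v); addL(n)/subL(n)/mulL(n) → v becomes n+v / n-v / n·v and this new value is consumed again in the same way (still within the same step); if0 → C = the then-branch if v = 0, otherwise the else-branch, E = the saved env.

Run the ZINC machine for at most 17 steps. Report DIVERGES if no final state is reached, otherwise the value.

Answer: DIVERGES (no final state within 17 steps)

Derivation:
[0] ⟨C=(3 * ((λx. (x x)) (λx. (x x)))); E=∅; A=∅; R=∅⟩
[1] ⟨C=3; E=∅; A=∅; R=[mulR]⟩
[2] ⟨C=((λx. (x x)) (λx. (x x))); E=∅; A=∅; R=[mulL(3)]⟩
[3] ⟨C=(λx. (x x)); E=∅; A=∅; R=[app :: mulL(3)]⟩
[4] ⟨C=(λx. (x x)); E=∅; A=[clo(λx. (x x), ∅)]; R=[mulL(3)]⟩
[5] ⟨C=(x x); E={x↦clo(λx. (x x), ∅)}; A=∅; R=[mulL(3)]⟩
[6] ⟨C=x; E={x↦clo(λx. (x x), ∅)}; A=∅; R=[app :: mulL(3)]⟩
[7] ⟨C=x; E={x↦clo(λx. (x x), ∅)}; A=[clo(λx. (x x), ∅)]; R=[mulL(3)]⟩
… configuration repeats with period 3 (steps 5–7 recur indefinitely) …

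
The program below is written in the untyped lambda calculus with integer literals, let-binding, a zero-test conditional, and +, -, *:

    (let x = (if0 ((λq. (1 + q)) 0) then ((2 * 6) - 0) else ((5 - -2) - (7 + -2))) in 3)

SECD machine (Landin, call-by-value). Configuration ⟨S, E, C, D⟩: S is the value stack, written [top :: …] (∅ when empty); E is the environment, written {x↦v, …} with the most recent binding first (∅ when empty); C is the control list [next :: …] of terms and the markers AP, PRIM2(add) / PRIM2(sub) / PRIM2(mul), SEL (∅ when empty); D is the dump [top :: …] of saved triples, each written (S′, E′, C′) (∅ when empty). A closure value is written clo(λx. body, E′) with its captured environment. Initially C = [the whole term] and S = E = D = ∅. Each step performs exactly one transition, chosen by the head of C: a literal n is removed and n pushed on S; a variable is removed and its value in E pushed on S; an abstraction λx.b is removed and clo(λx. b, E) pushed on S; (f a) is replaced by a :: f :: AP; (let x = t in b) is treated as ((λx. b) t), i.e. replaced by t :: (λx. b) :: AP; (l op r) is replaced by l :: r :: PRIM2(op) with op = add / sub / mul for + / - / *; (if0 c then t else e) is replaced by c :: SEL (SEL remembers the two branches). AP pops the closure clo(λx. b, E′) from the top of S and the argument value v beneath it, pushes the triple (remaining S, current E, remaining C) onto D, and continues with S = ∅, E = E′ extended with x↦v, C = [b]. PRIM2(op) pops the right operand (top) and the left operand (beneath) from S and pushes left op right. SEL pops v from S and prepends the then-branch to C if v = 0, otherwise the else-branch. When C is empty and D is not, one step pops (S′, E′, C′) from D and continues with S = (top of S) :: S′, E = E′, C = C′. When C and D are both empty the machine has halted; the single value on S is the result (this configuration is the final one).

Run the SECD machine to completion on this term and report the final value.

step 0: <S=∅, E=∅, C=[(let x = (if0 ((λq. (1 + q)) 0) then ((2 * 6) - 0) else ((5 - -2) - (7 + -2))) in 3)], D=∅>
step 1: <S=∅, E=∅, C=[(if0 ((λq. (1 + q)) 0) then ((2 * 6) - 0) else ((5 - -2) - (7 + -2))) :: (λx. 3) :: AP], D=∅>
step 2: <S=∅, E=∅, C=[((λq. (1 + q)) 0) :: SEL :: (λx. 3) :: AP], D=∅>
step 3: <S=∅, E=∅, C=[0 :: (λq. (1 + q)) :: AP :: SEL :: (λx. 3) :: AP], D=∅>
step 4: <S=[0], E=∅, C=[(λq. (1 + q)) :: AP :: SEL :: (λx. 3) :: AP], D=∅>
step 5: <S=[clo(λq. (1 + q), ∅) :: 0], E=∅, C=[AP :: SEL :: (λx. 3) :: AP], D=∅>
step 6: <S=∅, E={q↦0}, C=[(1 + q)], D=[(∅, ∅, [SEL :: (λx. 3) :: AP])]>
step 7: <S=∅, E={q↦0}, C=[1 :: q :: PRIM2(add)], D=[(∅, ∅, [SEL :: (λx. 3) :: AP])]>
step 8: <S=[1], E={q↦0}, C=[q :: PRIM2(add)], D=[(∅, ∅, [SEL :: (λx. 3) :: AP])]>
step 9: <S=[0 :: 1], E={q↦0}, C=[PRIM2(add)], D=[(∅, ∅, [SEL :: (λx. 3) :: AP])]>
step 10: <S=[1], E={q↦0}, C=∅, D=[(∅, ∅, [SEL :: (λx. 3) :: AP])]>
step 11: <S=[1], E=∅, C=[SEL :: (λx. 3) :: AP], D=∅>
step 12: <S=∅, E=∅, C=[((5 - -2) - (7 + -2)) :: (λx. 3) :: AP], D=∅>
step 13: <S=∅, E=∅, C=[(5 - -2) :: (7 + -2) :: PRIM2(sub) :: (λx. 3) :: AP], D=∅>
step 14: <S=∅, E=∅, C=[5 :: -2 :: PRIM2(sub) :: (7 + -2) :: PRIM2(sub) :: (λx. 3) :: AP], D=∅>
step 15: <S=[5], E=∅, C=[-2 :: PRIM2(sub) :: (7 + -2) :: PRIM2(sub) :: (λx. 3) :: AP], D=∅>
step 16: <S=[-2 :: 5], E=∅, C=[PRIM2(sub) :: (7 + -2) :: PRIM2(sub) :: (λx. 3) :: AP], D=∅>
step 17: <S=[7], E=∅, C=[(7 + -2) :: PRIM2(sub) :: (λx. 3) :: AP], D=∅>
step 18: <S=[7], E=∅, C=[7 :: -2 :: PRIM2(add) :: PRIM2(sub) :: (λx. 3) :: AP], D=∅>
step 19: <S=[7 :: 7], E=∅, C=[-2 :: PRIM2(add) :: PRIM2(sub) :: (λx. 3) :: AP], D=∅>
step 20: <S=[-2 :: 7 :: 7], E=∅, C=[PRIM2(add) :: PRIM2(sub) :: (λx. 3) :: AP], D=∅>
step 21: <S=[5 :: 7], E=∅, C=[PRIM2(sub) :: (λx. 3) :: AP], D=∅>
step 22: <S=[2], E=∅, C=[(λx. 3) :: AP], D=∅>
step 23: <S=[clo(λx. 3, ∅) :: 2], E=∅, C=[AP], D=∅>
step 24: <S=∅, E={x↦2}, C=[3], D=[(∅, ∅, ∅)]>
step 25: <S=[3], E={x↦2}, C=∅, D=[(∅, ∅, ∅)]>
step 26: <S=[3], E=∅, C=∅, D=∅>
→ final value 3

Answer: 3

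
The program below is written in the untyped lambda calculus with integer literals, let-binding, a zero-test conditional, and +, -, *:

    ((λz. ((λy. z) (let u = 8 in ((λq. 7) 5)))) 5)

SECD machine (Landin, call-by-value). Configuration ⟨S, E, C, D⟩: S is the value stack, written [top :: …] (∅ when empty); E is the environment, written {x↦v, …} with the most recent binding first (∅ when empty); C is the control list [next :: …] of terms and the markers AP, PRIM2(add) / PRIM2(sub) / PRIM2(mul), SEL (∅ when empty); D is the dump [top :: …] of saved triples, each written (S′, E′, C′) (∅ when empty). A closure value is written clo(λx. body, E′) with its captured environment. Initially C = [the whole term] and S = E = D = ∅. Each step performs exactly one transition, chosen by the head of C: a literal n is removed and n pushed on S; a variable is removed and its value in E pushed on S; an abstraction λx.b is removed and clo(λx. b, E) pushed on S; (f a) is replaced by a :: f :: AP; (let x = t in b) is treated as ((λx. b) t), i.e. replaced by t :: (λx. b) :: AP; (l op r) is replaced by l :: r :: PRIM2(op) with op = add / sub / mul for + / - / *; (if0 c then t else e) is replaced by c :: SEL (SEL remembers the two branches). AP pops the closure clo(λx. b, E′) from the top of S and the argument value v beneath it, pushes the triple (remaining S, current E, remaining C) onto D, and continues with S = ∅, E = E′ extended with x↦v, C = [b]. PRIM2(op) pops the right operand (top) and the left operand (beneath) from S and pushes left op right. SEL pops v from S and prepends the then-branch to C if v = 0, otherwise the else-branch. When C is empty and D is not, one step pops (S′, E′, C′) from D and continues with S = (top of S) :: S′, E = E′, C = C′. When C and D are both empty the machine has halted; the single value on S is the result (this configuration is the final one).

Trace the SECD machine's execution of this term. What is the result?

Answer: 5

Machine steps:
t=0: [S=∅ | E=∅ | C=[((λz. ((λy. z) (let u = 8 in ((λq. 7) 5)))) 5)] | D=∅]
t=1: [S=∅ | E=∅ | C=[5 :: (λz. ((λy. z) (let u = 8 in ((λq. 7) 5)))) :: AP] | D=∅]
t=2: [S=[5] | E=∅ | C=[(λz. ((λy. z) (let u = 8 in ((λq. 7) 5)))) :: AP] | D=∅]
t=3: [S=[clo(λz. ((λy. z) (let u = 8 in ((λq. 7) 5))), ∅) :: 5] | E=∅ | C=[AP] | D=∅]
t=4: [S=∅ | E={z↦5} | C=[((λy. z) (let u = 8 in ((λq. 7) 5)))] | D=[(∅, ∅, ∅)]]
t=5: [S=∅ | E={z↦5} | C=[(let u = 8 in ((λq. 7) 5)) :: (λy. z) :: AP] | D=[(∅, ∅, ∅)]]
t=6: [S=∅ | E={z↦5} | C=[8 :: (λu. ((λq. 7) 5)) :: AP :: (λy. z) :: AP] | D=[(∅, ∅, ∅)]]
t=7: [S=[8] | E={z↦5} | C=[(λu. ((λq. 7) 5)) :: AP :: (λy. z) :: AP] | D=[(∅, ∅, ∅)]]
t=8: [S=[clo(λu. ((λq. 7) 5), {z↦5}) :: 8] | E={z↦5} | C=[AP :: (λy. z) :: AP] | D=[(∅, ∅, ∅)]]
t=9: [S=∅ | E={u↦8, z↦5} | C=[((λq. 7) 5)] | D=[(∅, {z↦5}, [(λy. z) :: AP]) :: (∅, ∅, ∅)]]
t=10: [S=∅ | E={u↦8, z↦5} | C=[5 :: (λq. 7) :: AP] | D=[(∅, {z↦5}, [(λy. z) :: AP]) :: (∅, ∅, ∅)]]
t=11: [S=[5] | E={u↦8, z↦5} | C=[(λq. 7) :: AP] | D=[(∅, {z↦5}, [(λy. z) :: AP]) :: (∅, ∅, ∅)]]
t=12: [S=[clo(λq. 7, {u↦8, z↦5}) :: 5] | E={u↦8, z↦5} | C=[AP] | D=[(∅, {z↦5}, [(λy. z) :: AP]) :: (∅, ∅, ∅)]]
t=13: [S=∅ | E={q↦5, u↦8, z↦5} | C=[7] | D=[(∅, {u↦8, z↦5}, ∅) :: (∅, {z↦5}, [(λy. z) :: AP]) :: (∅, ∅, ∅)]]
t=14: [S=[7] | E={q↦5, u↦8, z↦5} | C=∅ | D=[(∅, {u↦8, z↦5}, ∅) :: (∅, {z↦5}, [(λy. z) :: AP]) :: (∅, ∅, ∅)]]
t=15: [S=[7] | E={u↦8, z↦5} | C=∅ | D=[(∅, {z↦5}, [(λy. z) :: AP]) :: (∅, ∅, ∅)]]
t=16: [S=[7] | E={z↦5} | C=[(λy. z) :: AP] | D=[(∅, ∅, ∅)]]
t=17: [S=[clo(λy. z, {z↦5}) :: 7] | E={z↦5} | C=[AP] | D=[(∅, ∅, ∅)]]
t=18: [S=∅ | E={y↦7, z↦5} | C=[z] | D=[(∅, {z↦5}, ∅) :: (∅, ∅, ∅)]]
t=19: [S=[5] | E={y↦7, z↦5} | C=∅ | D=[(∅, {z↦5}, ∅) :: (∅, ∅, ∅)]]
t=20: [S=[5] | E={z↦5} | C=∅ | D=[(∅, ∅, ∅)]]
t=21: [S=[5] | E=∅ | C=∅ | D=∅]
→ final value 5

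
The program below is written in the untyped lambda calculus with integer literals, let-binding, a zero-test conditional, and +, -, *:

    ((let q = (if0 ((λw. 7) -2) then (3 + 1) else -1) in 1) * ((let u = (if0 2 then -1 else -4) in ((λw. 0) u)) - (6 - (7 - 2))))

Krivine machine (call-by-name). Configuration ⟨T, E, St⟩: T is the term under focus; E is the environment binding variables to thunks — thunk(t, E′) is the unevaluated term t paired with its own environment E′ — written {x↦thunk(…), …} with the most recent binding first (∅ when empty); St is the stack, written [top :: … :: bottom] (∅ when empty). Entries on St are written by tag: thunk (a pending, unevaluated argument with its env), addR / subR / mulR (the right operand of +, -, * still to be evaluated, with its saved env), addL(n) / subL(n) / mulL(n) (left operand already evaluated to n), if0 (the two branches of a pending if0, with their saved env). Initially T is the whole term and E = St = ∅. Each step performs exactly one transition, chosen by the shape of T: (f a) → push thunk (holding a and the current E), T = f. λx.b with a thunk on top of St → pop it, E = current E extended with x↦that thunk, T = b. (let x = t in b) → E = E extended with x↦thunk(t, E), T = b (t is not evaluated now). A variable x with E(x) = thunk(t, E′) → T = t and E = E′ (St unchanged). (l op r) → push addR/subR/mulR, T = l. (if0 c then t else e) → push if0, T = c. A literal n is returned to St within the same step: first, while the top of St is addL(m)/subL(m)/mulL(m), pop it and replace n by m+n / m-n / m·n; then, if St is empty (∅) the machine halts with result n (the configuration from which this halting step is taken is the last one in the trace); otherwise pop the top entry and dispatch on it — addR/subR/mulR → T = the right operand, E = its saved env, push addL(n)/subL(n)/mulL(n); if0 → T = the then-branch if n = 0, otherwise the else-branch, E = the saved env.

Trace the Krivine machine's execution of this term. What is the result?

Answer: -1

Machine steps:
t=0: <T=((let q = (if0 ((λw. 7) -2) then (3 + 1) else -1) in 1) * ((let u = (if0 2 then -1 else -4) in ((λw. 0) u)) - (6 - (7 - 2)))), E=∅, St=∅>
t=1: <T=(let q = (if0 ((λw. 7) -2) then (3 + 1) else -1) in 1), E=∅, St=[mulR]>
t=2: <T=1, E={q↦thunk((if0 ((λw. 7) -2) then (3 + 1) else -1), ∅)}, St=[mulR]>
t=3: <T=((let u = (if0 2 then -1 else -4) in ((λw. 0) u)) - (6 - (7 - 2))), E=∅, St=[mulL(1)]>
t=4: <T=(let u = (if0 2 then -1 else -4) in ((λw. 0) u)), E=∅, St=[subR :: mulL(1)]>
t=5: <T=((λw. 0) u), E={u↦thunk((if0 2 then -1 else -4), ∅)}, St=[subR :: mulL(1)]>
t=6: <T=(λw. 0), E={u↦thunk((if0 2 then -1 else -4), ∅)}, St=[thunk :: subR :: mulL(1)]>
t=7: <T=0, E={w↦thunk(u, {u↦thunk((if0 2 then -1 else -4), ∅)}), u↦thunk((if0 2 then -1 else -4), ∅)}, St=[subR :: mulL(1)]>
t=8: <T=(6 - (7 - 2)), E=∅, St=[subL(0) :: mulL(1)]>
t=9: <T=6, E=∅, St=[subR :: subL(0) :: mulL(1)]>
t=10: <T=(7 - 2), E=∅, St=[subL(6) :: subL(0) :: mulL(1)]>
t=11: <T=7, E=∅, St=[subR :: subL(6) :: subL(0) :: mulL(1)]>
t=12: <T=2, E=∅, St=[subL(7) :: subL(6) :: subL(0) :: mulL(1)]>
→ final value -1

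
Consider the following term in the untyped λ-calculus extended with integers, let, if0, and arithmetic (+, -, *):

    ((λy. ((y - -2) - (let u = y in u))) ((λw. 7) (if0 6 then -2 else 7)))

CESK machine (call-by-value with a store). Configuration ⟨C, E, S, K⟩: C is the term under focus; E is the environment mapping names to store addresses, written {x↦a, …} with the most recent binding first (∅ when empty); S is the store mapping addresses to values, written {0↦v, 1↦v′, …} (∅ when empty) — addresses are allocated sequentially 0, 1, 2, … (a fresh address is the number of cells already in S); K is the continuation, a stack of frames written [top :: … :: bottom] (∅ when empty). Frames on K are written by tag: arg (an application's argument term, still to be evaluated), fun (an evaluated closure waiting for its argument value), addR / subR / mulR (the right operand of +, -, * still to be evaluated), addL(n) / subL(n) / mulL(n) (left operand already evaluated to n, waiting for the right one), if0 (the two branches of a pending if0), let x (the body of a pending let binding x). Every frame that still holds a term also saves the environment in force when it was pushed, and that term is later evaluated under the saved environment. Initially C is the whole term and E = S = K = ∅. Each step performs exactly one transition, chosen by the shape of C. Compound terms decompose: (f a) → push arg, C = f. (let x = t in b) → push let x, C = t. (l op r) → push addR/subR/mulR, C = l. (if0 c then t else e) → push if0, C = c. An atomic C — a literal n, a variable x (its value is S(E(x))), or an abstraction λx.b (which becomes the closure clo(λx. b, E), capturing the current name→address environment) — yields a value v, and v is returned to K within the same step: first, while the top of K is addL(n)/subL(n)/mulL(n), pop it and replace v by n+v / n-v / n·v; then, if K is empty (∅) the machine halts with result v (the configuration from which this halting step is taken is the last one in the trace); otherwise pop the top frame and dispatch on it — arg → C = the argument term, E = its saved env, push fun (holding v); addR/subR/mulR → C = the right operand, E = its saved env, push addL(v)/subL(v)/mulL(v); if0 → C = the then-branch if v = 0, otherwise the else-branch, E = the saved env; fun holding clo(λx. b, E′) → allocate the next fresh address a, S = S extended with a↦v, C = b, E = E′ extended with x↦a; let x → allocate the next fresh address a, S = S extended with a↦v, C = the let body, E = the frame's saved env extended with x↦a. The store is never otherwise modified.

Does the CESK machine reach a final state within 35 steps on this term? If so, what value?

Answer: 2

Machine steps:
step 0: [C=((λy. ((y - -2) - (let u = y in u))) ((λw. 7) (if0 6 then -2 else 7))) | E=∅ | S=∅ | K=∅]
step 1: [C=(λy. ((y - -2) - (let u = y in u))) | E=∅ | S=∅ | K=[arg]]
step 2: [C=((λw. 7) (if0 6 then -2 else 7)) | E=∅ | S=∅ | K=[fun]]
step 3: [C=(λw. 7) | E=∅ | S=∅ | K=[arg :: fun]]
step 4: [C=(if0 6 then -2 else 7) | E=∅ | S=∅ | K=[fun :: fun]]
step 5: [C=6 | E=∅ | S=∅ | K=[if0 :: fun :: fun]]
step 6: [C=7 | E=∅ | S=∅ | K=[fun :: fun]]
step 7: [C=7 | E={w↦0} | S={0↦7} | K=[fun]]
step 8: [C=((y - -2) - (let u = y in u)) | E={y↦1} | S={0↦7, 1↦7} | K=∅]
step 9: [C=(y - -2) | E={y↦1} | S={0↦7, 1↦7} | K=[subR]]
step 10: [C=y | E={y↦1} | S={0↦7, 1↦7} | K=[subR :: subR]]
step 11: [C=-2 | E={y↦1} | S={0↦7, 1↦7} | K=[subL(7) :: subR]]
step 12: [C=(let u = y in u) | E={y↦1} | S={0↦7, 1↦7} | K=[subL(9)]]
step 13: [C=y | E={y↦1} | S={0↦7, 1↦7} | K=[let u :: subL(9)]]
step 14: [C=u | E={u↦2, y↦1} | S={0↦7, 1↦7, 2↦7} | K=[subL(9)]]
→ final value 2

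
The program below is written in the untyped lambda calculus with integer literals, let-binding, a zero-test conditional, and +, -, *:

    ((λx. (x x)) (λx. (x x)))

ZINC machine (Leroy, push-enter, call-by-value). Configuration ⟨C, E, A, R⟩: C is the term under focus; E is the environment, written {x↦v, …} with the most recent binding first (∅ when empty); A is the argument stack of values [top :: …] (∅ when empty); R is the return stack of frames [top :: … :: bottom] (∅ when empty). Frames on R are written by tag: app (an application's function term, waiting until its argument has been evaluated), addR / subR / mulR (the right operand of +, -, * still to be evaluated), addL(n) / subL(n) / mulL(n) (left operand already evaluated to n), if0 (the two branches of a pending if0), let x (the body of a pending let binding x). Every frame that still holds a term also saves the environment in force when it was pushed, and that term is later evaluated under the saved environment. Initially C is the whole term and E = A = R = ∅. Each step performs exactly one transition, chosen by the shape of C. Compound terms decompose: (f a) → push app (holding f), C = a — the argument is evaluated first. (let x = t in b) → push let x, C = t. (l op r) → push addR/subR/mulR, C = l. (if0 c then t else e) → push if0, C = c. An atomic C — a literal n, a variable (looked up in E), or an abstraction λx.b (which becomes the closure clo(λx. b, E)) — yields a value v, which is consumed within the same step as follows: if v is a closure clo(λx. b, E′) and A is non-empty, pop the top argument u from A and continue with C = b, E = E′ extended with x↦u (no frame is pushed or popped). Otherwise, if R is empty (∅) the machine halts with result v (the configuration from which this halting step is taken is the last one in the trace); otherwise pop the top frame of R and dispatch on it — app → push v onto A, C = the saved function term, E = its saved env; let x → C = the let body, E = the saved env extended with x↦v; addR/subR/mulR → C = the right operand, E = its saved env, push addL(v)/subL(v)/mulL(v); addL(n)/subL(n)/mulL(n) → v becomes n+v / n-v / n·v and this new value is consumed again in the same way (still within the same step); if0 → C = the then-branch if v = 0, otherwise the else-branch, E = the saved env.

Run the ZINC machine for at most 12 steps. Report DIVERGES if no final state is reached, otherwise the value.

Answer: DIVERGES (no final state within 12 steps)

Derivation:
[0] ⟨C=((λx. (x x)) (λx. (x x))); E=∅; A=∅; R=∅⟩
[1] ⟨C=(λx. (x x)); E=∅; A=∅; R=[app]⟩
[2] ⟨C=(λx. (x x)); E=∅; A=[clo(λx. (x x), ∅)]; R=∅⟩
[3] ⟨C=(x x); E={x↦clo(λx. (x x), ∅)}; A=∅; R=∅⟩
[4] ⟨C=x; E={x↦clo(λx. (x x), ∅)}; A=∅; R=[app]⟩
[5] ⟨C=x; E={x↦clo(λx. (x x), ∅)}; A=[clo(λx. (x x), ∅)]; R=∅⟩
… configuration repeats with period 3 (steps 3–5 recur indefinitely) …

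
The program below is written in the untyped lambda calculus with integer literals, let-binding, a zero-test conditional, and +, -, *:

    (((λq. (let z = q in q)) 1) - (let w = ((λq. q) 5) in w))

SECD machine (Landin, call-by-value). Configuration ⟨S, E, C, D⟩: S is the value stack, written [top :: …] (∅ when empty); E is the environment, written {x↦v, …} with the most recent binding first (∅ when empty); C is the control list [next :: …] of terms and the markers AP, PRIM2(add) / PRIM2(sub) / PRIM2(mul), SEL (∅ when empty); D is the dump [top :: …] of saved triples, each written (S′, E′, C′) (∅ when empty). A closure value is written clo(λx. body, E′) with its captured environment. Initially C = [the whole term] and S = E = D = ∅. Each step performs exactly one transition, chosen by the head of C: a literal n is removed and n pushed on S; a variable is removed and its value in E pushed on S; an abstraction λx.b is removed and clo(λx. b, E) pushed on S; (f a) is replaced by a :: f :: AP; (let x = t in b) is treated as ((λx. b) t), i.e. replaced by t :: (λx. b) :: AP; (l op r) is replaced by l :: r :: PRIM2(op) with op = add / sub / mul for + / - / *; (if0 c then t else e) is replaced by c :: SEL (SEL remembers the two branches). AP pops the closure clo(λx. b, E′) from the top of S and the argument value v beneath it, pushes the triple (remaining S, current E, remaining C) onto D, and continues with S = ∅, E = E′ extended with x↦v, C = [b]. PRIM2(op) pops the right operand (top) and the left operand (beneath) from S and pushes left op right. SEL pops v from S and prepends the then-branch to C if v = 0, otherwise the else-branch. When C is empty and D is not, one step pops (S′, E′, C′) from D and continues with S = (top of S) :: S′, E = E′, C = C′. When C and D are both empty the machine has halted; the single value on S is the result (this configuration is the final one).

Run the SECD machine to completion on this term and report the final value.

t=0: [S=∅ | E=∅ | C=[(((λq. (let z = q in q)) 1) - (let w = ((λq. q) 5) in w))] | D=∅]
t=1: [S=∅ | E=∅ | C=[((λq. (let z = q in q)) 1) :: (let w = ((λq. q) 5) in w) :: PRIM2(sub)] | D=∅]
t=2: [S=∅ | E=∅ | C=[1 :: (λq. (let z = q in q)) :: AP :: (let w = ((λq. q) 5) in w) :: PRIM2(sub)] | D=∅]
t=3: [S=[1] | E=∅ | C=[(λq. (let z = q in q)) :: AP :: (let w = ((λq. q) 5) in w) :: PRIM2(sub)] | D=∅]
t=4: [S=[clo(λq. (let z = q in q), ∅) :: 1] | E=∅ | C=[AP :: (let w = ((λq. q) 5) in w) :: PRIM2(sub)] | D=∅]
t=5: [S=∅ | E={q↦1} | C=[(let z = q in q)] | D=[(∅, ∅, [(let w = ((λq. q) 5) in w) :: PRIM2(sub)])]]
t=6: [S=∅ | E={q↦1} | C=[q :: (λz. q) :: AP] | D=[(∅, ∅, [(let w = ((λq. q) 5) in w) :: PRIM2(sub)])]]
t=7: [S=[1] | E={q↦1} | C=[(λz. q) :: AP] | D=[(∅, ∅, [(let w = ((λq. q) 5) in w) :: PRIM2(sub)])]]
t=8: [S=[clo(λz. q, {q↦1}) :: 1] | E={q↦1} | C=[AP] | D=[(∅, ∅, [(let w = ((λq. q) 5) in w) :: PRIM2(sub)])]]
t=9: [S=∅ | E={z↦1, q↦1} | C=[q] | D=[(∅, {q↦1}, ∅) :: (∅, ∅, [(let w = ((λq. q) 5) in w) :: PRIM2(sub)])]]
t=10: [S=[1] | E={z↦1, q↦1} | C=∅ | D=[(∅, {q↦1}, ∅) :: (∅, ∅, [(let w = ((λq. q) 5) in w) :: PRIM2(sub)])]]
t=11: [S=[1] | E={q↦1} | C=∅ | D=[(∅, ∅, [(let w = ((λq. q) 5) in w) :: PRIM2(sub)])]]
t=12: [S=[1] | E=∅ | C=[(let w = ((λq. q) 5) in w) :: PRIM2(sub)] | D=∅]
t=13: [S=[1] | E=∅ | C=[((λq. q) 5) :: (λw. w) :: AP :: PRIM2(sub)] | D=∅]
t=14: [S=[1] | E=∅ | C=[5 :: (λq. q) :: AP :: (λw. w) :: AP :: PRIM2(sub)] | D=∅]
t=15: [S=[5 :: 1] | E=∅ | C=[(λq. q) :: AP :: (λw. w) :: AP :: PRIM2(sub)] | D=∅]
t=16: [S=[clo(λq. q, ∅) :: 5 :: 1] | E=∅ | C=[AP :: (λw. w) :: AP :: PRIM2(sub)] | D=∅]
t=17: [S=∅ | E={q↦5} | C=[q] | D=[([1], ∅, [(λw. w) :: AP :: PRIM2(sub)])]]
t=18: [S=[5] | E={q↦5} | C=∅ | D=[([1], ∅, [(λw. w) :: AP :: PRIM2(sub)])]]
t=19: [S=[5 :: 1] | E=∅ | C=[(λw. w) :: AP :: PRIM2(sub)] | D=∅]
t=20: [S=[clo(λw. w, ∅) :: 5 :: 1] | E=∅ | C=[AP :: PRIM2(sub)] | D=∅]
t=21: [S=∅ | E={w↦5} | C=[w] | D=[([1], ∅, [PRIM2(sub)])]]
t=22: [S=[5] | E={w↦5} | C=∅ | D=[([1], ∅, [PRIM2(sub)])]]
t=23: [S=[5 :: 1] | E=∅ | C=[PRIM2(sub)] | D=∅]
t=24: [S=[-4] | E=∅ | C=∅ | D=∅]
→ final value -4

Answer: -4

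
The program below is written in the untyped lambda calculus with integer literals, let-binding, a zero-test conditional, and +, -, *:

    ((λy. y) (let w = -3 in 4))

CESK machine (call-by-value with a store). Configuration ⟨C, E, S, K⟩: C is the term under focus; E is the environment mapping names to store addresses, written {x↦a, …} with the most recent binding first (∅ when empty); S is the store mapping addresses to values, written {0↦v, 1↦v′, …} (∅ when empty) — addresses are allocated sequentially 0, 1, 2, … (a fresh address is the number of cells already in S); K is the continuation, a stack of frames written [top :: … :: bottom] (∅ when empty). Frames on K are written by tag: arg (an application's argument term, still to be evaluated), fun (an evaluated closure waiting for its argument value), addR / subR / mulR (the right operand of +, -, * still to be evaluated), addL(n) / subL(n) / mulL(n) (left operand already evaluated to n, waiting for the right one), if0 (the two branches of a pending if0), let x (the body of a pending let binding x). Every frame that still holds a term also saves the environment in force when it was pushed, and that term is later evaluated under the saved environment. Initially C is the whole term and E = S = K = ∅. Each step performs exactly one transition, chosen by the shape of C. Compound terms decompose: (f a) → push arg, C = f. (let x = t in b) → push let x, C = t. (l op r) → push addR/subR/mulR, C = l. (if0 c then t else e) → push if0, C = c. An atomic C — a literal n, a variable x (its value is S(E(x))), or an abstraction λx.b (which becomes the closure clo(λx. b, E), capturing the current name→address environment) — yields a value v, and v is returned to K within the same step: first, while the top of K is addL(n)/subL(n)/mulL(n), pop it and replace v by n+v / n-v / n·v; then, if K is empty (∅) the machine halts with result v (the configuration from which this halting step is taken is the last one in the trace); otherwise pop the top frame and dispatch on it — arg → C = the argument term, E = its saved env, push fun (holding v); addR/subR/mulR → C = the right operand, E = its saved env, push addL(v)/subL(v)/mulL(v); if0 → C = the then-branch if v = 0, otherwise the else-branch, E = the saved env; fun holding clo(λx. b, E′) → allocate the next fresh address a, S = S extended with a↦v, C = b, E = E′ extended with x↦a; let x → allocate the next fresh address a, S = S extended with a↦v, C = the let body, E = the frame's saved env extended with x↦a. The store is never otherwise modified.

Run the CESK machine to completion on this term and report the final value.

Answer: 4

Execution trace:
t=0: <C=((λy. y) (let w = -3 in 4)), E=∅, S=∅, K=∅>
t=1: <C=(λy. y), E=∅, S=∅, K=[arg]>
t=2: <C=(let w = -3 in 4), E=∅, S=∅, K=[fun]>
t=3: <C=-3, E=∅, S=∅, K=[let w :: fun]>
t=4: <C=4, E={w↦0}, S={0↦-3}, K=[fun]>
t=5: <C=y, E={y↦1}, S={0↦-3, 1↦4}, K=∅>
→ final value 4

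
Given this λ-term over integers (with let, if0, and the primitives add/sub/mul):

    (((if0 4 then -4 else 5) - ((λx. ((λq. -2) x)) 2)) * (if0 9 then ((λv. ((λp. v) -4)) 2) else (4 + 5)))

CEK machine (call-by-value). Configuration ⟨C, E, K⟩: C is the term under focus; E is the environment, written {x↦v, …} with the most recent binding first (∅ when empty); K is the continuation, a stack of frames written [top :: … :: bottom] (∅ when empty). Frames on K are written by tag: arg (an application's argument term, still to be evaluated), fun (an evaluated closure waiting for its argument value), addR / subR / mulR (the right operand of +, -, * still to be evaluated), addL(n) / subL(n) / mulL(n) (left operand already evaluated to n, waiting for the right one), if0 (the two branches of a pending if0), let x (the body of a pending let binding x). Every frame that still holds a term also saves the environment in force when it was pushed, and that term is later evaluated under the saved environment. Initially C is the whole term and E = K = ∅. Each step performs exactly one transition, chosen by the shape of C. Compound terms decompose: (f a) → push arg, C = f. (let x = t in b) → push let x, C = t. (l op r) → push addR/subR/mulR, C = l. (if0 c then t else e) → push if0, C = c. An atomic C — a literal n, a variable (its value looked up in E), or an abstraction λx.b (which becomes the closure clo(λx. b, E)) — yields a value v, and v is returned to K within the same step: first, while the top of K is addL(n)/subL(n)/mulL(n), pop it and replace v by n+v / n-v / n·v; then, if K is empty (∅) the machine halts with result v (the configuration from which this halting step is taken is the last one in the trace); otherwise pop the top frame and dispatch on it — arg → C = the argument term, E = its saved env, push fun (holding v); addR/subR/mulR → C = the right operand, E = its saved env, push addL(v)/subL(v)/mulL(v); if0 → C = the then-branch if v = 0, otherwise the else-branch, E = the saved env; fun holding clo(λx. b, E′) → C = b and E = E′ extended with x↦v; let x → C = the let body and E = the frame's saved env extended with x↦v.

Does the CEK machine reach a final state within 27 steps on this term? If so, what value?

[0] [C=(((if0 4 then -4 else 5) - ((λx. ((λq. -2) x)) 2)) * (if0 9 then ((λv. ((λp. v) -4)) 2) else (4 + 5))) | E=∅ | K=∅]
[1] [C=((if0 4 then -4 else 5) - ((λx. ((λq. -2) x)) 2)) | E=∅ | K=[mulR]]
[2] [C=(if0 4 then -4 else 5) | E=∅ | K=[subR :: mulR]]
[3] [C=4 | E=∅ | K=[if0 :: subR :: mulR]]
[4] [C=5 | E=∅ | K=[subR :: mulR]]
[5] [C=((λx. ((λq. -2) x)) 2) | E=∅ | K=[subL(5) :: mulR]]
[6] [C=(λx. ((λq. -2) x)) | E=∅ | K=[arg :: subL(5) :: mulR]]
[7] [C=2 | E=∅ | K=[fun :: subL(5) :: mulR]]
[8] [C=((λq. -2) x) | E={x↦2} | K=[subL(5) :: mulR]]
[9] [C=(λq. -2) | E={x↦2} | K=[arg :: subL(5) :: mulR]]
[10] [C=x | E={x↦2} | K=[fun :: subL(5) :: mulR]]
[11] [C=-2 | E={q↦2, x↦2} | K=[subL(5) :: mulR]]
[12] [C=(if0 9 then ((λv. ((λp. v) -4)) 2) else (4 + 5)) | E=∅ | K=[mulL(7)]]
[13] [C=9 | E=∅ | K=[if0 :: mulL(7)]]
[14] [C=(4 + 5) | E=∅ | K=[mulL(7)]]
[15] [C=4 | E=∅ | K=[addR :: mulL(7)]]
[16] [C=5 | E=∅ | K=[addL(4) :: mulL(7)]]
→ final value 63

Answer: 63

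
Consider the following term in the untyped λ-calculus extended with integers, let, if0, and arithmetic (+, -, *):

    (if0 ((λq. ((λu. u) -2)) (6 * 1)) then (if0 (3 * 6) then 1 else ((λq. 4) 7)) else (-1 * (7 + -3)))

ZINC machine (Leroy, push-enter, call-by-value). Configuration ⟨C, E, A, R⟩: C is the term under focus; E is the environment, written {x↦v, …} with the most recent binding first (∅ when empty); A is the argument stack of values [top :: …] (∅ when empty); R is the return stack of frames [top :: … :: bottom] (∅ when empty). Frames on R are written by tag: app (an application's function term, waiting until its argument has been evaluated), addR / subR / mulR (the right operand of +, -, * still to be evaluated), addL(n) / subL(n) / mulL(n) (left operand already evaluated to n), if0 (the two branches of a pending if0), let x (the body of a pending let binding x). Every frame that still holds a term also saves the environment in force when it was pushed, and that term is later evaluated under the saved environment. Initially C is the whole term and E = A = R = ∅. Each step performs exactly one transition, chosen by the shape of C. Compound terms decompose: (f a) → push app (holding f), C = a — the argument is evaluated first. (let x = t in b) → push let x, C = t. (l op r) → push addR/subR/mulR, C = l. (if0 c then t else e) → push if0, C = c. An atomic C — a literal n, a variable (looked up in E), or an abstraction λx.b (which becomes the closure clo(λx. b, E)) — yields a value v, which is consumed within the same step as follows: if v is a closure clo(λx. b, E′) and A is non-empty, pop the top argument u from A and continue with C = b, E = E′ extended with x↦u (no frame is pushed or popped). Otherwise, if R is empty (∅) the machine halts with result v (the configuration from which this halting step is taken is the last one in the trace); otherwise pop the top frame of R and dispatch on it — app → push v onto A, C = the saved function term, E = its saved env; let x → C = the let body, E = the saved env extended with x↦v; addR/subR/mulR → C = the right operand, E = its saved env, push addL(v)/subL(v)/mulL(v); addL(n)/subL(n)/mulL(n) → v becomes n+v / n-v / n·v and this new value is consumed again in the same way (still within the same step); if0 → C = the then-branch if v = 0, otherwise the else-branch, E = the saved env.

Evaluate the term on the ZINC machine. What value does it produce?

Answer: -4

Machine steps:
[0] ⟨C=(if0 ((λq. ((λu. u) -2)) (6 * 1)) then (if0 (3 * 6) then 1 else ((λq. 4) 7)) else (-1 * (7 + -3))); E=∅; A=∅; R=∅⟩
[1] ⟨C=((λq. ((λu. u) -2)) (6 * 1)); E=∅; A=∅; R=[if0]⟩
[2] ⟨C=(6 * 1); E=∅; A=∅; R=[app :: if0]⟩
[3] ⟨C=6; E=∅; A=∅; R=[mulR :: app :: if0]⟩
[4] ⟨C=1; E=∅; A=∅; R=[mulL(6) :: app :: if0]⟩
[5] ⟨C=(λq. ((λu. u) -2)); E=∅; A=[6]; R=[if0]⟩
[6] ⟨C=((λu. u) -2); E={q↦6}; A=∅; R=[if0]⟩
[7] ⟨C=-2; E={q↦6}; A=∅; R=[app :: if0]⟩
[8] ⟨C=(λu. u); E={q↦6}; A=[-2]; R=[if0]⟩
[9] ⟨C=u; E={u↦-2, q↦6}; A=∅; R=[if0]⟩
[10] ⟨C=(-1 * (7 + -3)); E=∅; A=∅; R=∅⟩
[11] ⟨C=-1; E=∅; A=∅; R=[mulR]⟩
[12] ⟨C=(7 + -3); E=∅; A=∅; R=[mulL(-1)]⟩
[13] ⟨C=7; E=∅; A=∅; R=[addR :: mulL(-1)]⟩
[14] ⟨C=-3; E=∅; A=∅; R=[addL(7) :: mulL(-1)]⟩
→ final value -4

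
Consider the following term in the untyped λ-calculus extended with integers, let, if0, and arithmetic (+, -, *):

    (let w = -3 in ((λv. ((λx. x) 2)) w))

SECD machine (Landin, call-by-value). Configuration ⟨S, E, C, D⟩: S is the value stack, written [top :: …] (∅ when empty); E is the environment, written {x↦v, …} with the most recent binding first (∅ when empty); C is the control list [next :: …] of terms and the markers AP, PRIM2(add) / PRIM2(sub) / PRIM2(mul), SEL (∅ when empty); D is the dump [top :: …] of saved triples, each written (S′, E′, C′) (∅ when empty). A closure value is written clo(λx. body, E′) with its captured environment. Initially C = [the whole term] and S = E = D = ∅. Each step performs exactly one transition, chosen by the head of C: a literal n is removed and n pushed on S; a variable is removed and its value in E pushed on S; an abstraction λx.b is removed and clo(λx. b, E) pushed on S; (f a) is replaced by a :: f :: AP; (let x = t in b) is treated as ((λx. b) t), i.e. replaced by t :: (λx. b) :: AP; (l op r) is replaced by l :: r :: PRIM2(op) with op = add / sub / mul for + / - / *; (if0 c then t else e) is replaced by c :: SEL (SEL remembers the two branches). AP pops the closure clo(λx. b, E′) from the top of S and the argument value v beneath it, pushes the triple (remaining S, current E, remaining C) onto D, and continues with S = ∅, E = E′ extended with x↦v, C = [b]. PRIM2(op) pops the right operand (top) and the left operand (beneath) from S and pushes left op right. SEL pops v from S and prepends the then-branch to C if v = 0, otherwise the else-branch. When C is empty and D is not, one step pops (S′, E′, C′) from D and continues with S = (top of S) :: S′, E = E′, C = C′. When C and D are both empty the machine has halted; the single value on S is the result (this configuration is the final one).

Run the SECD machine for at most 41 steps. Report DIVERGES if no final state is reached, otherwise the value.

Answer: 2

Derivation:
[0] ⟨S=∅; E=∅; C=[(let w = -3 in ((λv. ((λx. x) 2)) w))]; D=∅⟩
[1] ⟨S=∅; E=∅; C=[-3 :: (λw. ((λv. ((λx. x) 2)) w)) :: AP]; D=∅⟩
[2] ⟨S=[-3]; E=∅; C=[(λw. ((λv. ((λx. x) 2)) w)) :: AP]; D=∅⟩
[3] ⟨S=[clo(λw. ((λv. ((λx. x) 2)) w), ∅) :: -3]; E=∅; C=[AP]; D=∅⟩
[4] ⟨S=∅; E={w↦-3}; C=[((λv. ((λx. x) 2)) w)]; D=[(∅, ∅, ∅)]⟩
[5] ⟨S=∅; E={w↦-3}; C=[w :: (λv. ((λx. x) 2)) :: AP]; D=[(∅, ∅, ∅)]⟩
[6] ⟨S=[-3]; E={w↦-3}; C=[(λv. ((λx. x) 2)) :: AP]; D=[(∅, ∅, ∅)]⟩
[7] ⟨S=[clo(λv. ((λx. x) 2), {w↦-3}) :: -3]; E={w↦-3}; C=[AP]; D=[(∅, ∅, ∅)]⟩
[8] ⟨S=∅; E={v↦-3, w↦-3}; C=[((λx. x) 2)]; D=[(∅, {w↦-3}, ∅) :: (∅, ∅, ∅)]⟩
[9] ⟨S=∅; E={v↦-3, w↦-3}; C=[2 :: (λx. x) :: AP]; D=[(∅, {w↦-3}, ∅) :: (∅, ∅, ∅)]⟩
[10] ⟨S=[2]; E={v↦-3, w↦-3}; C=[(λx. x) :: AP]; D=[(∅, {w↦-3}, ∅) :: (∅, ∅, ∅)]⟩
[11] ⟨S=[clo(λx. x, {v↦-3, w↦-3}) :: 2]; E={v↦-3, w↦-3}; C=[AP]; D=[(∅, {w↦-3}, ∅) :: (∅, ∅, ∅)]⟩
[12] ⟨S=∅; E={x↦2, v↦-3, w↦-3}; C=[x]; D=[(∅, {v↦-3, w↦-3}, ∅) :: (∅, {w↦-3}, ∅) :: (∅, ∅, ∅)]⟩
[13] ⟨S=[2]; E={x↦2, v↦-3, w↦-3}; C=∅; D=[(∅, {v↦-3, w↦-3}, ∅) :: (∅, {w↦-3}, ∅) :: (∅, ∅, ∅)]⟩
[14] ⟨S=[2]; E={v↦-3, w↦-3}; C=∅; D=[(∅, {w↦-3}, ∅) :: (∅, ∅, ∅)]⟩
[15] ⟨S=[2]; E={w↦-3}; C=∅; D=[(∅, ∅, ∅)]⟩
[16] ⟨S=[2]; E=∅; C=∅; D=∅⟩
→ final value 2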